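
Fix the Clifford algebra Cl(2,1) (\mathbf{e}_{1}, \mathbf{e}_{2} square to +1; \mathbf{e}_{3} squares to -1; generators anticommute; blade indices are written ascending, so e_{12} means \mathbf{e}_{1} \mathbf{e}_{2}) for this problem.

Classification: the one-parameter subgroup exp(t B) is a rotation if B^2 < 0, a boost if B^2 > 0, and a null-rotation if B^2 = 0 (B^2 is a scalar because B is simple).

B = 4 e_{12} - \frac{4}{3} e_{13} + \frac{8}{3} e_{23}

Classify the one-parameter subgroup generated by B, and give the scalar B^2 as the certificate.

B^2 term by term: the squares give (4)^2*(e_{12})^2 + (-\frac{4}{3})^2*(e_{13})^2 + (\frac{8}{3})^2*(e_{23})^2 = 16*(-1) + \frac{16}{9}*(+1) + \frac{64}{9}*(+1) = -\frac{64}{9} (each basis 2-blade squares to minus the product of its generators' squares); cross terms between blades sharing an index anticommute and cancel. So B^2 = -\frac{64}{9}.
Answer: rotation, certificate B^2 = -\frac{64}{9}. The invariant at work: B^2 = -\frac{64}{9} is unchanged by conjugation, hence its sign classifies the subgroup whatever basis B is written in.


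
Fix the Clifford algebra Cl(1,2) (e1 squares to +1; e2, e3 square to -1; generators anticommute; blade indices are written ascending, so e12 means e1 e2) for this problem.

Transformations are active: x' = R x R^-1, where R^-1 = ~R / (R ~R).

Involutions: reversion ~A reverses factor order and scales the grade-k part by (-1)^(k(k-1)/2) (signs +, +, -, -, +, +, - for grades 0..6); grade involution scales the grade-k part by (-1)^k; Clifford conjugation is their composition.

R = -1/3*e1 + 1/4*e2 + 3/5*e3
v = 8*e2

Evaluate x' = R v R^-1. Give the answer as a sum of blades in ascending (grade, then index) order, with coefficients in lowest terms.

~R = -1/3*e1 + 1/4*e2 + 3/5*e3, and R ~R = -1121/3600, so R^-1 = ~R / (-1121/3600).
R v = -2 - 8/3*e12 - 24/5*e23
Answer: -4800/1121*e1 - 5368/1121*e2 + 8640/1121*e3


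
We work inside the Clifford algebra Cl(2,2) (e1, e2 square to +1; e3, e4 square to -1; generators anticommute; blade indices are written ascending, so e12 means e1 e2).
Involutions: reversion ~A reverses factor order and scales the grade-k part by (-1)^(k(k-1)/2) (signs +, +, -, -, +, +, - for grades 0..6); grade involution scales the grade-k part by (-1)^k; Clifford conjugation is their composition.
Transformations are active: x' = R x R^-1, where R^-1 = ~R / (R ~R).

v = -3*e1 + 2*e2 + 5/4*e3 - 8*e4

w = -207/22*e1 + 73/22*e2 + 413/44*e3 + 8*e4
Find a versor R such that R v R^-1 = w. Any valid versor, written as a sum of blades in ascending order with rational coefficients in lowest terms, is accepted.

Sketch: the shared square -841/16 makes R = v + w = -273/22*e1 + 117/22*e2 + 117/11*e3 the natural versor; its sandwich fixes that direction, negates (v - w)/2, and sends v to w.
Answer: -273/22*e1 + 117/22*e2 + 117/11*e3


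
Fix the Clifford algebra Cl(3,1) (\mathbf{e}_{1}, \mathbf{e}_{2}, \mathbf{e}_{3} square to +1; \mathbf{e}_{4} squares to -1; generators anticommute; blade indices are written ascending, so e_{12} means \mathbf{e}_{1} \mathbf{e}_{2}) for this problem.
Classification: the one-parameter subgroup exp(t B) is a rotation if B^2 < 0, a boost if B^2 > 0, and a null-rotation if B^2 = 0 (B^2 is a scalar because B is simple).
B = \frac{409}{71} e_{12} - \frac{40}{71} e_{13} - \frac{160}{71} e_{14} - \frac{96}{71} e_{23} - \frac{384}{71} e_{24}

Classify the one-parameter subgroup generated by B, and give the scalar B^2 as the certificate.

B^2 term by term: the squares give (\frac{409}{71})^2*(e_{12})^2 + (-\frac{40}{71})^2*(e_{13})^2 + (-\frac{160}{71})^2*(e_{14})^2 + (-\frac{96}{71})^2*(e_{23})^2 + (-\frac{384}{71})^2*(e_{24})^2 = \frac{167281}{5041}*(-1) + \frac{1600}{5041}*(-1) + \frac{25600}{5041}*(+1) + \frac{9216}{5041}*(-1) + \frac{147456}{5041}*(+1) = -1 (each basis 2-blade squares to minus the product of its generators' squares); cross terms between blades sharing an index anticommute and cancel; the commuting (index-disjoint) pairs give grade-4 terms 2*c*c'*(blade product), which cancel blade by blade — e_{1234}: -\frac{30720}{5041} + \frac{30720}{5041} = 0 — confirming B is simple. So B^2 = -1.
Answer: rotation, certificate B^2 = -1. Why this suffices: the scalar -1 survives any versor conjugation, so its sign alone determines the class however B is presented.


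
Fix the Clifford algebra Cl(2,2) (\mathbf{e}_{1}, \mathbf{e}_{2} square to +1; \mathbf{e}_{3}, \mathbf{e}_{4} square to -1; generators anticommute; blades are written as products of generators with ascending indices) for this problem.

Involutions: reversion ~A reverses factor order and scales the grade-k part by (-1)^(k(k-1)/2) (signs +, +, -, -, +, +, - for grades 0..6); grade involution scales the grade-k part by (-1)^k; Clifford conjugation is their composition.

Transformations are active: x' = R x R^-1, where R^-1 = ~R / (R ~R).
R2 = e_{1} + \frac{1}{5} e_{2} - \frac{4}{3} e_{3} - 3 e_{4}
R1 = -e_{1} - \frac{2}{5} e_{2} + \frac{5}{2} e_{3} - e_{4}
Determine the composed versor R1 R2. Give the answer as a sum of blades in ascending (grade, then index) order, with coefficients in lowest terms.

Distribute over the terms of R1 (each basis-blade product reordered to ascending indices, repeated generators contracted through their squares):
(-e_{1}) R2 = -1 - \frac{1}{5} e_{1} e_{2} + \frac{4}{3} e_{1} e_{3} + 3 e_{1} e_{4}
(-\frac{2}{5} e_{2}) R2 = -\frac{2}{25} + \frac{2}{5} e_{1} e_{2} + \frac{8}{15} e_{2} e_{3} + \frac{6}{5} e_{2} e_{4}
(\frac{5}{2} e_{3}) R2 = \frac{10}{3} - \frac{5}{2} e_{1} e_{3} - \frac{1}{2} e_{2} e_{3} - \frac{15}{2} e_{3} e_{4}
(-e_{4}) R2 = -3 + e_{1} e_{4} + \frac{1}{5} e_{2} e_{4} - \frac{4}{3} e_{3} e_{4}
Summing the partial products and collecting blades:
Answer: -\frac{56}{75} + \frac{1}{5} e_{1} e_{2} - \frac{7}{6} e_{1} e_{3} + 4 e_{1} e_{4} + \frac{1}{30} e_{2} e_{3} + \frac{7}{5} e_{2} e_{4} - \frac{53}{6} e_{3} e_{4}


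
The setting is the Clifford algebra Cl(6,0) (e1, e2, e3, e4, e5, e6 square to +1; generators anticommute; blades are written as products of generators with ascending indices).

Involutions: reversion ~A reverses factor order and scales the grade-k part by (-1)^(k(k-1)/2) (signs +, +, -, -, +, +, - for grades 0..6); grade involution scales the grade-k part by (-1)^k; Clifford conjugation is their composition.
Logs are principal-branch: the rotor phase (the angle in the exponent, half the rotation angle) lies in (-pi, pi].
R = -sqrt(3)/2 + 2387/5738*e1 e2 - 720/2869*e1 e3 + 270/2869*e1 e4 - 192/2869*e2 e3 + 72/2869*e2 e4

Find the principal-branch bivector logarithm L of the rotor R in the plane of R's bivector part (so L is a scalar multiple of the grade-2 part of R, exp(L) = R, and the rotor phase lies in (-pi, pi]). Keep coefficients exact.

The scalar part of R is -sqrt(3)/2, which fixes the principal-branch rotor phase; the unit plane is then the bivector part divided by the sine of that phase, and L is that plane scaled by the phase.
Concretely: cos(phase) = -sqrt(3)/2 gives phase = ±5*pi/6, and since phase/sin(phase) is even the sign is immaterial: L = (phase/sin(phase)) * <R>_2 = (5*pi/3) * <R>_2.
Answer: 11935*pi/17214*e1 e2 - 1200*pi/2869*e1 e3 + 450*pi/2869*e1 e4 - 320*pi/2869*e2 e3 + 120*pi/2869*e2 e4


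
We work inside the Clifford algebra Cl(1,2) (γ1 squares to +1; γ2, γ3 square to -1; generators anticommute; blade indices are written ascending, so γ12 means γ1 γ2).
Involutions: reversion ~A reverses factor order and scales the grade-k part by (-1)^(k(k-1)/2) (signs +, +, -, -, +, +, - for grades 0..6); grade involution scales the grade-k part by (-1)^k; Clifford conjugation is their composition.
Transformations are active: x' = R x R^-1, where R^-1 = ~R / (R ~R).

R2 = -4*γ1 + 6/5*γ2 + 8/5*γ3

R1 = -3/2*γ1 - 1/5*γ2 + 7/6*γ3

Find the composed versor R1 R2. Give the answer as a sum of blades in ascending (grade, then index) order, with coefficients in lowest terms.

Distribute over the terms of R1 (each basis-blade product reordered to ascending indices, repeated generators contracted through their squares):
(-3/2*γ1) R2 = 6 - 9/5*γ12 - 12/5*γ13
(-1/5*γ2) R2 = 6/25 - 4/5*γ12 - 8/25*γ23
(7/6*γ3) R2 = -28/15 + 14/3*γ13 - 7/5*γ23
Summing the partial products and collecting blades:
Answer: 328/75 - 13/5*γ12 + 34/15*γ13 - 43/25*γ23


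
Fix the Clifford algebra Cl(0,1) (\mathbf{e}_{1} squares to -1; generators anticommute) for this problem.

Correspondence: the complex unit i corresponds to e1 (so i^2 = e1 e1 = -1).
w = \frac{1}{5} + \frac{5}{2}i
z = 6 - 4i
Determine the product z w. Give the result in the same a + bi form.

In blades: z = 6 - 4 e_{1}, w = \frac{1}{5} + \frac{5}{2} e_{1}.
Distribute z over w term by term (generator squares from the signature, products reordered to ascending indices): (6)*w = \frac{6}{5} + 15 e_{1}; (-4 e_{1})*w = 10 - \frac{4}{5} e_{1}.
Sum: \frac{56}{5} + \frac{71}{5} e_{1}; translating back through the correspondence:
Answer: \frac{56}{5} + \frac{71}{5}i


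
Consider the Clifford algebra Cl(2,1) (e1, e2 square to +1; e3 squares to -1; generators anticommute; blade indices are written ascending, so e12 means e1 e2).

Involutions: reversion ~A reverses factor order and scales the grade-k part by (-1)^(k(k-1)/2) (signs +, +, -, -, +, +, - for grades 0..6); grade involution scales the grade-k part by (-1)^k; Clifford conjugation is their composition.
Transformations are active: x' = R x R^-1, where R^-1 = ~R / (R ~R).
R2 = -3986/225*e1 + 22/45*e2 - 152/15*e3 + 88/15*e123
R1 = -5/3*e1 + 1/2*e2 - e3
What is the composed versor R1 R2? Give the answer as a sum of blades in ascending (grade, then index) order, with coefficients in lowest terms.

Distribute over the terms of R1 (each basis-blade product reordered to ascending indices, repeated generators contracted through their squares):
(-5/3*e1) R2 = 3986/135 - 22/27*e12 + 152/9*e13 - 88/9*e23
(1/2*e2) R2 = 11/45 + 1993/225*e12 - 44/15*e13 - 76/15*e23
(-e3) R2 = -152/15 + 88/15*e12 - 3986/225*e13 + 22/45*e23
Summing the partial products and collecting blades:
Answer: 2651/135 + 9389/675*e12 - 94/25*e13 - 646/45*e23


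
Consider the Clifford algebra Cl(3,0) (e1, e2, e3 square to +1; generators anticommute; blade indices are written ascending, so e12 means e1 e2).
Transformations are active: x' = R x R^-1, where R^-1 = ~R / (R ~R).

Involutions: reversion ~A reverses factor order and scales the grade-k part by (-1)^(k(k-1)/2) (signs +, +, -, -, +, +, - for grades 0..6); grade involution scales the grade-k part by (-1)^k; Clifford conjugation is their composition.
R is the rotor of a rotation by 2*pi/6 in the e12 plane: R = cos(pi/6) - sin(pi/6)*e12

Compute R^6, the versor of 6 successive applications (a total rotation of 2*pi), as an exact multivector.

Half-angle bookkeeping: 6 applications in e12 add up to rotor phase 6*pi/6 = pi, so R^6 = cos(pi) - sin(pi)*e12.
cos(pi) = -1 and sin(pi) = 0, so R^6 = -1. The total rotation 2*pi is 1 full turn, so every vector returns to itself, yet the rotor is -1, on the OTHER sheet of the double cover (an odd number of 2*pi turns).
Answer: -1


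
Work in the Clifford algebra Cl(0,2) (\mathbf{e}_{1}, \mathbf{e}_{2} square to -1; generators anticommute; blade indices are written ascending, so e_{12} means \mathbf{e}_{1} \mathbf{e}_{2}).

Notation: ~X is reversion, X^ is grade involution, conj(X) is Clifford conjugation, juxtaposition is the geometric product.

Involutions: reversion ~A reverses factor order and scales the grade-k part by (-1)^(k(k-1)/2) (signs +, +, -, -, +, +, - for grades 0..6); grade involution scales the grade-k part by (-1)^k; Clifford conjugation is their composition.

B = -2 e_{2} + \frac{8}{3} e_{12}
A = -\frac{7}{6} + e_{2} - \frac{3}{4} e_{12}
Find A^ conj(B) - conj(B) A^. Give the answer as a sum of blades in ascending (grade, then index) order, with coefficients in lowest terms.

first term: \frac{25}{6} e_{1} - \frac{7}{3} e_{2} + \frac{28}{9} e_{12}
second term: -\frac{25}{6} e_{1} - \frac{7}{3} e_{2} + \frac{28}{9} e_{12}
Answer: \frac{25}{3} e_{1}


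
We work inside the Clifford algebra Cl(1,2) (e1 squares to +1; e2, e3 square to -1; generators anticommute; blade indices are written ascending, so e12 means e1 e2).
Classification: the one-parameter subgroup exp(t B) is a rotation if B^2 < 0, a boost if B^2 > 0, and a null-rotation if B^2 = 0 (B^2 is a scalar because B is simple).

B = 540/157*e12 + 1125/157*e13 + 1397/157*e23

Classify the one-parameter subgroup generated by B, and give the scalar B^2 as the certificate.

B^2 term by term: the squares give (540/157)^2*(e12)^2 + (1125/157)^2*(e13)^2 + (1397/157)^2*(e23)^2 = 291600/24649*(+1) + 1265625/24649*(+1) + 1951609/24649*(-1) = -16 (each basis 2-blade squares to minus the product of its generators' squares); cross terms between blades sharing an index anticommute and cancel. So B^2 = -16.
Answer: rotation, certificate B^2 = -16. Why this suffices: the scalar -16 survives any versor conjugation, so its sign alone determines the class however B is presented.


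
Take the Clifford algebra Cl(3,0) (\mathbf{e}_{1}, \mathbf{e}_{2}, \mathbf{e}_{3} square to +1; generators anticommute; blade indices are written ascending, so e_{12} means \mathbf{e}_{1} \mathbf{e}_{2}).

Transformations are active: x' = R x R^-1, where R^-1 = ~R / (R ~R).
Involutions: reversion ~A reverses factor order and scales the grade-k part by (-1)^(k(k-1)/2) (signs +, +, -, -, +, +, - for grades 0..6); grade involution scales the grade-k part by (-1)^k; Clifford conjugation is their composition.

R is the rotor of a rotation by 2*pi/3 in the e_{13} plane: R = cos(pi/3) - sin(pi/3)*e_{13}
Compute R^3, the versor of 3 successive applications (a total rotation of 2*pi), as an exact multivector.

Because a rotor carries half the rotation angle, composing 3 copies of this e_{13}-plane rotor multiplies the phase: 3*(pi/3) = \pi, hence R^3 = cos(\pi) - sin(\pi)*e_{13}.
cos(\pi) = -1 and sin(\pi) = 0, so R^3 = -1. The total rotation 2*pi is 1 full turn, so every vector returns to itself, yet the rotor is -1, on the OTHER sheet of the double cover (an odd number of 2*pi turns).
Answer: -1


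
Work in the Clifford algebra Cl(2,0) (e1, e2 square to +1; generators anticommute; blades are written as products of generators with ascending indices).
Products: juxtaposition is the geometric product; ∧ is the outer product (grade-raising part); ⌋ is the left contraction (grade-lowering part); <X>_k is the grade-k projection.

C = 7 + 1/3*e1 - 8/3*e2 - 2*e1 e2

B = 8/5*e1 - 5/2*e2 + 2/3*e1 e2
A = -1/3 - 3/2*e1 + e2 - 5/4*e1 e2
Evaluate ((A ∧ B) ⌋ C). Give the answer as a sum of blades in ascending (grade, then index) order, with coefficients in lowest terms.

step 1: -8/15*e1 + 5/6*e2 + 347/180*e1 e2
step 2: 131/90 + 5/3*e1 + 16/15*e2
Answer: 131/90 + 5/3*e1 + 16/15*e2


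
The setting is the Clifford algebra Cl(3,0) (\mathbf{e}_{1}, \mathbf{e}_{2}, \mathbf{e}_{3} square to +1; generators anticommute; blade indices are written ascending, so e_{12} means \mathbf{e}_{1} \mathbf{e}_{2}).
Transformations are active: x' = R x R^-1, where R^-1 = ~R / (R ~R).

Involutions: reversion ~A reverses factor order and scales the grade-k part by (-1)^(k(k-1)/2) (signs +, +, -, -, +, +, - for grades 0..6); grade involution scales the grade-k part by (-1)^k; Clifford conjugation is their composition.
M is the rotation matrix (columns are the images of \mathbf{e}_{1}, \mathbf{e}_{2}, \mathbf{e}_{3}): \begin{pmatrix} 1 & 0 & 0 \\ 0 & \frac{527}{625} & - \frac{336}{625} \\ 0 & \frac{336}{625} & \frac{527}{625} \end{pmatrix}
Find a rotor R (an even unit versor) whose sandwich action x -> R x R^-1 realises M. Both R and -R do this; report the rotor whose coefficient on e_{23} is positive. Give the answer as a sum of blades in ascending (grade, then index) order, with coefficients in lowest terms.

Method: write R = a + b12*e_{12} + b13*e_{13} + b23*e_{23} with a^2 + b12^2 + b13^2 + b23^2 = 1 (so R^-1 = ~R). Expanding the columns R e_j ~R gives tr M = 4a^2 - 1 and, from the antisymmetric part, M21 - M12 = -4a*b12, M13 - M31 = 4a*b13, M32 - M23 = -4a*b23.
Here tr M = \frac{1679}{625}, so a^2 = (1 + tr M)/4 = \frac{576}{625} and a = ±\frac{24}{25}. Taking a = \frac{24}{25}: M21 - M12 = 0, M13 - M31 = 0, M32 - M23 = \frac{672}{625}, giving b12 = 0, b13 = 0, b23 = -\frac{7}{25}, i.e. R = \frac{24}{25} - \frac{7}{25} e_{23}.
Its e_{23} coefficient is negative, so report the other preimage -R.
Answer: -\frac{24}{25} + \frac{7}{25} e_{23}. Note: both R and -R realise this M (trace \frac{1679}{625}); the covering map identifies them, and the e_{23}-coefficient sign is the tie-breaker.


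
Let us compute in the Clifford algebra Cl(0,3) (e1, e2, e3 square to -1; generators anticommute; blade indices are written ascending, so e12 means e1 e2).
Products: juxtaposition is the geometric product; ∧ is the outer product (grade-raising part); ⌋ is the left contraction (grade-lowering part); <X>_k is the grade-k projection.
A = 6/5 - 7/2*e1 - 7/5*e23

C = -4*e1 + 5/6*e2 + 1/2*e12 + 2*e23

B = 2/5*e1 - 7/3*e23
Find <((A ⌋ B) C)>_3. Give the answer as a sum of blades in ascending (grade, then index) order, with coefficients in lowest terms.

step 1: -28/15 + 12/25*e1 - 14/5*e23
step 2: 188/25 + 112/15*e1 - 404/225*e2 - 7/3*e3 - 8/15*e12 - 7/5*e13 - 56/15*e23 + 304/25*e123
step 3: 304/25*e123
Answer: 304/25*e123


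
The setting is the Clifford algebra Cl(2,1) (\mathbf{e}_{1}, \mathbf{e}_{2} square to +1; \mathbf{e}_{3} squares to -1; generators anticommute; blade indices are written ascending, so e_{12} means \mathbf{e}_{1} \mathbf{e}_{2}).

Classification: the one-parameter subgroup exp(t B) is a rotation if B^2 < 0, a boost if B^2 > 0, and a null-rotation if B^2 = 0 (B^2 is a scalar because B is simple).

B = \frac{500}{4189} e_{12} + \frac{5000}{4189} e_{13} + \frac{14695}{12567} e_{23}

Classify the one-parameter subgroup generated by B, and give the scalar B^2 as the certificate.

B^2 term by term: the squares give (\frac{500}{4189})^2*(e_{12})^2 + (\frac{5000}{4189})^2*(e_{13})^2 + (\frac{14695}{12567})^2*(e_{23})^2 = \frac{250000}{17547721}*(-1) + \frac{25000000}{17547721}*(+1) + \frac{215943025}{157929489}*(+1) = \frac{25}{9} (each basis 2-blade squares to minus the product of its generators' squares); cross terms between blades sharing an index anticommute and cancel. So B^2 = \frac{25}{9}.
Answer: boost, certificate B^2 = \frac{25}{9}. Check the certificate: B^2 = \frac{25}{9}, and that sign is decisive whatever form B takes.


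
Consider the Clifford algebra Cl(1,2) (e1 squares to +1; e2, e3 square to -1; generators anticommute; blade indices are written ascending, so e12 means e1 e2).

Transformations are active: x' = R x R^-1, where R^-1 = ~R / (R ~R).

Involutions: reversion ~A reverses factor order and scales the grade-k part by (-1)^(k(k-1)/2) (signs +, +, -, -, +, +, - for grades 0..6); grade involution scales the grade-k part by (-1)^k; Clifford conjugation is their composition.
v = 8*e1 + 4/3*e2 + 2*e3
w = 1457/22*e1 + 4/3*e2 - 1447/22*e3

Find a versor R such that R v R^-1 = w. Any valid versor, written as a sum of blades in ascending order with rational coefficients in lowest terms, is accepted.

A norm check does it: q(v) = q(w) = 524/9, hence R = v + w = 1633/22*e1 + 8/3*e2 - 1403/22*e3 realises the map — parallel part kept, (v - w)/2 negated, v carried to w.
Answer: 1633/22*e1 + 8/3*e2 - 1403/22*e3


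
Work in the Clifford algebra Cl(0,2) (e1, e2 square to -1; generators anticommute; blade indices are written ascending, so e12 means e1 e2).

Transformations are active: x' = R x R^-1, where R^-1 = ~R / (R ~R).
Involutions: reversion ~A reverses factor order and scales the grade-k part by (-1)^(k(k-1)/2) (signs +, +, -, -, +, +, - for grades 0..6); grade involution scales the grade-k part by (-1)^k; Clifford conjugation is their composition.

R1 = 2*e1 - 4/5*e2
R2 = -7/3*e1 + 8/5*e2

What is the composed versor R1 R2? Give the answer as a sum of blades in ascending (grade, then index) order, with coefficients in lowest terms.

Distribute over the terms of R1 (each basis-blade product reordered to ascending indices, repeated generators contracted through their squares):
(2*e1) R2 = 14/3 + 16/5*e12
(-4/5*e2) R2 = 32/25 - 28/15*e12
Summing the partial products and collecting blades:
Answer: 446/75 + 4/3*e12


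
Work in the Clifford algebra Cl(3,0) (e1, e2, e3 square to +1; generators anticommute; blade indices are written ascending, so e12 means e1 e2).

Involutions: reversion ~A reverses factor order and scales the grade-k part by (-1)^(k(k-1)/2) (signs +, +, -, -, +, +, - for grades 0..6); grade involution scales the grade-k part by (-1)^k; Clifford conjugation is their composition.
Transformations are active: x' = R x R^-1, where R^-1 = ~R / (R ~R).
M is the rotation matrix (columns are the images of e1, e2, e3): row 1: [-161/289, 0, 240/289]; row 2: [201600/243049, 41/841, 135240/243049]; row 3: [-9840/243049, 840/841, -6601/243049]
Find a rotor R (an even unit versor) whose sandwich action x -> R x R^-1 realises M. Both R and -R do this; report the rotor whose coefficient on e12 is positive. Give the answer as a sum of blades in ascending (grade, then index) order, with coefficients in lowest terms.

Method: write R = a + b12*e12 + b13*e13 + b23*e23 with a^2 + b12^2 + b13^2 + b23^2 = 1 (so R^-1 = ~R). Expanding the columns R e_j ~R gives tr M = 4a^2 - 1 and, from the antisymmetric part, M21 - M12 = -4a*b12, M13 - M31 = 4a*b13, M32 - M23 = -4a*b23.
Here tr M = -130153/243049, so a^2 = (1 + tr M)/4 = 28224/243049 and a = ±168/493. Taking a = 168/493: M21 - M12 = 201600/243049, M13 - M31 = 211680/243049, M32 - M23 = 107520/243049, giving b12 = -300/493, b13 = 315/493, b23 = -160/493, i.e. R = 168/493 - 300/493*e12 + 315/493*e13 - 160/493*e23.
Its e12 coefficient is negative, so report the other preimage -R.
Answer: -168/493 + 300/493*e12 - 315/493*e13 + 160/493*e23. Why the constraint matters: R and -R act identically through the sandwich — M has trace -130153/243049 either way — so only the sign condition on e12 picks one of the two preimages.


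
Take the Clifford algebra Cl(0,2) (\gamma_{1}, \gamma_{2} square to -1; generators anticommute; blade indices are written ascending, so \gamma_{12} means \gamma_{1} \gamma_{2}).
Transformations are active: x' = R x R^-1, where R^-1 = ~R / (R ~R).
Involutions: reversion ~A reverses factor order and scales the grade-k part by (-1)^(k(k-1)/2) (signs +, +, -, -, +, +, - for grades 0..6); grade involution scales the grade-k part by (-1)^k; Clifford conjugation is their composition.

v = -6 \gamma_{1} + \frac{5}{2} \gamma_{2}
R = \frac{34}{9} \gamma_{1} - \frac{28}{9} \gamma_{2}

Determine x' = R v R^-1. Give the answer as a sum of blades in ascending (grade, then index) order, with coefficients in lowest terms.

~R = \frac{34}{9} \gamma_{1} - \frac{28}{9} \gamma_{2}, and R ~R = -\frac{1940}{81}, so R^-1 = ~R / (-\frac{1940}{81}).
R v = \frac{274}{9} - \frac{83}{9} \gamma_{12}
Answer: -\frac{1748}{485} \gamma_{1} + \frac{5247}{970} \gamma_{2}


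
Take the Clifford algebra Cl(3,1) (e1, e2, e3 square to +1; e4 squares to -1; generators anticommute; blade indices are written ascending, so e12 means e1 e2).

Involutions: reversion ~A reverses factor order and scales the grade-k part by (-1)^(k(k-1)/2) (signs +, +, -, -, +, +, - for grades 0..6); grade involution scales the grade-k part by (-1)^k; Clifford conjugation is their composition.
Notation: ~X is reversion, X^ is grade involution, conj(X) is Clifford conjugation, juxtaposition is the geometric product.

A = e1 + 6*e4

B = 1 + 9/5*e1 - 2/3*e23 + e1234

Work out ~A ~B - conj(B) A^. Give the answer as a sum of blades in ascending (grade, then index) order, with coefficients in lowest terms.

first term: 9/5 + e1 + 6*e4 - 54/5*e14 + 20/3*e123 + 5*e234
second term: 9/5 - e1 - 6*e4 + 54/5*e14 + 16/3*e123 - 3*e234
Answer: 2*e1 + 12*e4 - 108/5*e14 + 4/3*e123 + 8*e234


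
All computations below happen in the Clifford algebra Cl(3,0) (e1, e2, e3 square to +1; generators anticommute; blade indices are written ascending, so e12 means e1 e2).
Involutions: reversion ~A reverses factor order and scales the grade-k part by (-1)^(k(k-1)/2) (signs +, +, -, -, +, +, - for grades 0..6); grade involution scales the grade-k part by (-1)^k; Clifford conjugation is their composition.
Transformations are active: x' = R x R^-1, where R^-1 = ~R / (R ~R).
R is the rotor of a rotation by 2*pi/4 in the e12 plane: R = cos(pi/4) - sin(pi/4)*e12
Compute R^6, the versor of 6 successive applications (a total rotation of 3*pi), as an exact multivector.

Half-angle bookkeeping: 6 applications in e12 add up to rotor phase 6*pi/4 = 3*pi/2, so R^6 = cos(3*pi/2) - sin(3*pi/2)*e12.
cos(3*pi/2) = 0 and sin(3*pi/2) = -1, so R^6 = e12. The net rotation is 1*pi (after discarding 1 full turn, each of which contributes a factor -1 to the rotor); the rotor keeps the half-angle phase exactly.
Answer: e12


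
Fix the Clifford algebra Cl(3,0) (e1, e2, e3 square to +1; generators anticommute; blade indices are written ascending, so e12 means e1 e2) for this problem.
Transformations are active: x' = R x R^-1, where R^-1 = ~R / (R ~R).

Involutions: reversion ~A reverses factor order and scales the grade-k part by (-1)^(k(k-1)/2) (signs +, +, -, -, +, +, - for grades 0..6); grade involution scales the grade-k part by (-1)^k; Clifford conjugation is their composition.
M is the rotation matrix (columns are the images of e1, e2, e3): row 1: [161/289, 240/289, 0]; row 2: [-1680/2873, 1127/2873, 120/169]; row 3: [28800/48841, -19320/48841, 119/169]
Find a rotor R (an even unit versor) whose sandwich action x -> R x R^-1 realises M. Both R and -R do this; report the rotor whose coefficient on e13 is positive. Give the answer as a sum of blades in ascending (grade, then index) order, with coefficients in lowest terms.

Method: write R = a + b12*e12 + b13*e13 + b23*e23 with a^2 + b12^2 + b13^2 + b23^2 = 1 (so R^-1 = ~R). Expanding the columns R e_j ~R gives tr M = 4a^2 - 1 and, from the antisymmetric part, M21 - M12 = -4a*b12, M13 - M31 = 4a*b13, M32 - M23 = -4a*b23.
Here tr M = 80759/48841, so a^2 = (1 + tr M)/4 = 32400/48841 and a = ±180/221. Taking a = 180/221: M21 - M12 = -69120/48841, M13 - M31 = -28800/48841, M32 - M23 = -54000/48841, giving b12 = 96/221, b13 = -40/221, b23 = 75/221, i.e. R = 180/221 + 96/221*e12 - 40/221*e13 + 75/221*e23.
Its e13 coefficient is negative, so report the other preimage -R.
Answer: -180/221 - 96/221*e12 + 40/221*e13 - 75/221*e23. Uniqueness: Spin(3) -> SO(3) maps R and -R to the same rotation of trace 80759/48841; fixing the sign of the e13 coefficient removes the ambiguity.


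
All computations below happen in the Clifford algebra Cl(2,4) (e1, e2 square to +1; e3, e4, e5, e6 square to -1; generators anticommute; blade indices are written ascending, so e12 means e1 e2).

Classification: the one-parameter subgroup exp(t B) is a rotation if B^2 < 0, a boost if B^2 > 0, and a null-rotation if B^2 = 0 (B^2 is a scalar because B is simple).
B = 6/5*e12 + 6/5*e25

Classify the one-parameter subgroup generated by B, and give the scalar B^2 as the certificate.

B^2 term by term: the squares give (6/5)^2*(e12)^2 + (6/5)^2*(e25)^2 = 36/25*(-1) + 36/25*(+1) = 0 (each basis 2-blade squares to minus the product of its generators' squares); cross terms between blades sharing an index anticommute and cancel. So B^2 = 0.
Answer: null-rotation, certificate B^2 = 0. One invariant decides it: the square 0 survives every conjugation, and its sign is exactly the classification.


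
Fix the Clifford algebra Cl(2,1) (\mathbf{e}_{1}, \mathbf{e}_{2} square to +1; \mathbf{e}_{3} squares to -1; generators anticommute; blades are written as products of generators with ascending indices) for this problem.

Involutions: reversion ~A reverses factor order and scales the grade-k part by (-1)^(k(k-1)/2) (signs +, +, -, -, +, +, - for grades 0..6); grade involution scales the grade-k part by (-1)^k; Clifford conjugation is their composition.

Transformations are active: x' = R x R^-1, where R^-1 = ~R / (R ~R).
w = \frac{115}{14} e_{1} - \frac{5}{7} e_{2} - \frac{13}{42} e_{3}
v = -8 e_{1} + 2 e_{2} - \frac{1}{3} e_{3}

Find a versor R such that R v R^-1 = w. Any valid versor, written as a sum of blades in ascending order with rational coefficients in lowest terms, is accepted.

Here q(v) = q(w) = \frac{611}{9}; the classical choice R = v + w = \frac{3}{14} e_{1} + \frac{9}{7} e_{2} - \frac{9}{14} e_{3} then realises v -> w under the sandwich.
Answer: \frac{3}{14} e_{1} + \frac{9}{7} e_{2} - \frac{9}{14} e_{3}


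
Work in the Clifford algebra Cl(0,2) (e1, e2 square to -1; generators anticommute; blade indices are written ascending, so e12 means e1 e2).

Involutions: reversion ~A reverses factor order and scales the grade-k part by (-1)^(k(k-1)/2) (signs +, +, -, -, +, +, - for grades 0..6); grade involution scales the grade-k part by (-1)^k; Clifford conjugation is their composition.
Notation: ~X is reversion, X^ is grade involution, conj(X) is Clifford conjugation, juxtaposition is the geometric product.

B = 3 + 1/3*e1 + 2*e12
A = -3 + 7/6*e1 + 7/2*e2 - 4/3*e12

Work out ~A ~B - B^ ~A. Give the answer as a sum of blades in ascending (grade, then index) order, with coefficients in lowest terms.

first term: -121/18 - 9/2*e1 + 239/18*e2 + 53/6*e12
second term: -203/18 - 5/2*e1 + 239/18*e2 - 19/6*e12
Answer: 41/9 - 2*e1 + 12*e12


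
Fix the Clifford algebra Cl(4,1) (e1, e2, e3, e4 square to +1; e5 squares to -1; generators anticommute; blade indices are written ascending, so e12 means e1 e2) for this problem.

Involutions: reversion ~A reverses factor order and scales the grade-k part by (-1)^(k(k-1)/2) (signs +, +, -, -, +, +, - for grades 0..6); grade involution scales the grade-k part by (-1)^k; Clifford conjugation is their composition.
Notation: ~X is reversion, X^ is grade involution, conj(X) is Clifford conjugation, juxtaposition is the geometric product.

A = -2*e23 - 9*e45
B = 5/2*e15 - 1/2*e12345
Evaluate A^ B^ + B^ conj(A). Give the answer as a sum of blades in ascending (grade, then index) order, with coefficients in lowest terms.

first term: 45/2*e14 - 9/2*e123 + e145 - 5*e1235
second term: 45/2*e14 + 9/2*e123 - e145 + 5*e1235
Answer: 45*e14


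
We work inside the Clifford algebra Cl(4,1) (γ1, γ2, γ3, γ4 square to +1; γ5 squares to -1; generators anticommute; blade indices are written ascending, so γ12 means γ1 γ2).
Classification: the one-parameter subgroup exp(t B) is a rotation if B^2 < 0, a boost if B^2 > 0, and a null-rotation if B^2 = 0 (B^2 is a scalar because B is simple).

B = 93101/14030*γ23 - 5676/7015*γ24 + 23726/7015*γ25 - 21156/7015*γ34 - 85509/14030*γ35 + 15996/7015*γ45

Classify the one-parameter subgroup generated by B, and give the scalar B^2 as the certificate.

B^2 term by term: the squares give (93101/14030)^2*(γ23)^2 + (-5676/7015)^2*(γ24)^2 + (23726/7015)^2*(γ25)^2 + (-21156/7015)^2*(γ34)^2 + (-85509/14030)^2*(γ35)^2 + (15996/7015)^2*(γ45)^2 = 8667796201/196840900*(-1) + 32216976/49210225*(-1) + 562923076/49210225*(+1) + 447576336/49210225*(-1) + 7311789081/196840900*(+1) + 255872016/49210225*(+1) = 0 (each basis 2-blade squares to minus the product of its generators' squares); cross terms between blades sharing an index anticommute and cancel; the commuting (index-disjoint) pairs give grade-4 terms 2*c*c'*(blade product), which cancel blade by blade — γ2345: 1489243596/49210225 - 485349084/49210225 - 1003894512/49210225 = 0 — confirming B is simple. So B^2 = 0.
Answer: null-rotation, certificate B^2 = 0. The scalar 0 is the complete invariant here: its sign names the subgroup type.


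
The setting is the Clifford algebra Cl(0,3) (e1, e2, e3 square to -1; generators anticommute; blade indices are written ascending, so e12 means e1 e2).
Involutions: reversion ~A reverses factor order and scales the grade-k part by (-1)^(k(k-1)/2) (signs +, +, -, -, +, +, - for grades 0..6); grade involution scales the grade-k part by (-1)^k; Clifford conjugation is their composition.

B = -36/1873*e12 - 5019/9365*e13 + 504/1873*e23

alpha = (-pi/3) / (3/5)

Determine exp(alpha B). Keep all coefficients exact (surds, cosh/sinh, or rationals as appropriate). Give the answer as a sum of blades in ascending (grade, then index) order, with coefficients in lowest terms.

B^2 term by term: the squares give (-36/1873)^2*(e12)^2 + (-5019/9365)^2*(e13)^2 + (504/1873)^2*(e23)^2 = 1296/3508129*(-1) + 25190361/87703225*(-1) + 254016/3508129*(-1) = -9/25 (each basis 2-blade squares to minus the product of its generators' squares); cross terms between blades sharing an index anticommute and cancel. So B^2 = -9/25.
B^2 = -9/25 — the negative square puts this in the circular regime; l = 3/5, alpha*l = -pi/3, so exp(alpha B) = cos(-pi/3) + (sin(-pi/3)/(3/5))*B = 1/2 + (-5*sqrt(3)/6)*B.
Answer: 1/2 + 30*sqrt(3)/1873*e12 + 1673*sqrt(3)/3746*e13 - 420*sqrt(3)/1873*e23


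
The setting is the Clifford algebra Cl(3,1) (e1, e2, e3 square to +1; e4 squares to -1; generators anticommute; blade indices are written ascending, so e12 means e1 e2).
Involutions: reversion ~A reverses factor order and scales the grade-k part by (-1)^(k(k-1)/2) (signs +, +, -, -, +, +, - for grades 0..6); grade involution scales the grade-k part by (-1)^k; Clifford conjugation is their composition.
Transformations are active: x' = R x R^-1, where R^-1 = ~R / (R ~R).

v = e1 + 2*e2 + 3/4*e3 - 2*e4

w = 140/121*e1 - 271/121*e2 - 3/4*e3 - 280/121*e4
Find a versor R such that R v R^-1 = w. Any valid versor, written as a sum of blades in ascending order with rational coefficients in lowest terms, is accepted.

R = v + w = 261/121*e1 - 29/121*e2 - 522/121*e4 works: the equal norms (25/16) guarantee its sandwich swaps v into w.
Answer: 261/121*e1 - 29/121*e2 - 522/121*e4


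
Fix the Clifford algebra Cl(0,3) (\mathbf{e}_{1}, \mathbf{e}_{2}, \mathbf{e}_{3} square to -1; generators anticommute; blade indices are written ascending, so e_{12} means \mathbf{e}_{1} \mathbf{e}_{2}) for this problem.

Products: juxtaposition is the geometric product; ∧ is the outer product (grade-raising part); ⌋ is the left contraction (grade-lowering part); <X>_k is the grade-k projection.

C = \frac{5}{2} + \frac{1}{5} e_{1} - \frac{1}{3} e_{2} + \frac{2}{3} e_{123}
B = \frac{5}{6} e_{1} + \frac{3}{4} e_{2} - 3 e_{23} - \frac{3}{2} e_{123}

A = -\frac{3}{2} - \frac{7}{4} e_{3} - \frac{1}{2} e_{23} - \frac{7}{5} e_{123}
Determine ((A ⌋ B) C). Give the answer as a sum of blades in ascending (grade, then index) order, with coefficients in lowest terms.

step 1: \frac{3}{5} - 2 e_{1} + \frac{33}{8} e_{2} - \frac{21}{8} e_{12} + \frac{9}{2} e_{23} + \frac{9}{4} e_{123}
step 2: \frac{191}{40} - \frac{1751}{200} e_{1} + \frac{767}{80} e_{2} + \frac{1}{4} e_{3} - \frac{1613}{240} e_{12} + 2 e_{13} + \frac{182}{15} e_{23} + \frac{277}{40} e_{123}
Answer: \frac{191}{40} - \frac{1751}{200} e_{1} + \frac{767}{80} e_{2} + \frac{1}{4} e_{3} - \frac{1613}{240} e_{12} + 2 e_{13} + \frac{182}{15} e_{23} + \frac{277}{40} e_{123}


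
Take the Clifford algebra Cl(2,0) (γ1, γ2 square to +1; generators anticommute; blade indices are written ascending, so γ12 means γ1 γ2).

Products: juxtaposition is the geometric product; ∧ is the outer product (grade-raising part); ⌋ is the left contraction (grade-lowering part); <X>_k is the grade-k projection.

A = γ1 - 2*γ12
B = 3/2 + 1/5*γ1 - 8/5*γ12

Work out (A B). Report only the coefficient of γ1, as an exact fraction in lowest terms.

step 1: -3 + 3/2*γ1 - 6/5*γ2 - 3*γ12
Answer: 3/2


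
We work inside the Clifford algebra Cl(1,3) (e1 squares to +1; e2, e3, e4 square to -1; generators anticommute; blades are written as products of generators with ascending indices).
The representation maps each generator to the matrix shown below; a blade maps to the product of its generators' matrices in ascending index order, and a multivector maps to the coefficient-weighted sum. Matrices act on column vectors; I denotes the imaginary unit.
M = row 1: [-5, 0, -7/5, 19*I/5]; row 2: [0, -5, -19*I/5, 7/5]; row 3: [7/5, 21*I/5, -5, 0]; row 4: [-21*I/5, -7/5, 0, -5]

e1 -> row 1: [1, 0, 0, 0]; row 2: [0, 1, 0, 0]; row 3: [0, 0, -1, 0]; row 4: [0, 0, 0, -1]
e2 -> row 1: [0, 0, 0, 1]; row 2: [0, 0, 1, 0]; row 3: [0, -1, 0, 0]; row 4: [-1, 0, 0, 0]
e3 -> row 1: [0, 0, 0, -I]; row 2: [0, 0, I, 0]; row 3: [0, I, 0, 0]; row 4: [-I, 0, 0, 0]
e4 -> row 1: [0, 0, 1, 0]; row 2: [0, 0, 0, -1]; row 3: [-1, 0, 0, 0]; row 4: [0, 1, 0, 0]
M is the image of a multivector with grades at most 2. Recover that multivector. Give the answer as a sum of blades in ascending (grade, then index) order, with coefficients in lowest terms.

Method: the blade images are trace-orthogonal — tr(rho(e_A) rho(e_B)^-1) = 4 if A = B and 0 otherwise — and rho(e_A)^-1 = (e_A)^2 * rho(e_A) with (e_A)^2 = +1 or -1, so the coefficient of e_A in the preimage is (e_A)^2 * tr(M rho(e_A))/4.
Nonzero projections over blades of grade <= 2: 1: (1)^2 = +1, tr(M 1) = -20, coefficient -5; e3: (e3)^2 = -1, tr(M rho(e3)) = -4/5, coefficient 1/5; e4: (e4)^2 = -1, tr(M rho(e4)) = 28/5, coefficient -7/5; e1 e3: (e1 e3)^2 = +1, tr(M rho(e1 e3)) = -16, coefficient -4. Every other blade of grade <= 2 projects to 0.
Answer: -5 + 1/5*e3 - 7/5*e4 - 4*e1 e3


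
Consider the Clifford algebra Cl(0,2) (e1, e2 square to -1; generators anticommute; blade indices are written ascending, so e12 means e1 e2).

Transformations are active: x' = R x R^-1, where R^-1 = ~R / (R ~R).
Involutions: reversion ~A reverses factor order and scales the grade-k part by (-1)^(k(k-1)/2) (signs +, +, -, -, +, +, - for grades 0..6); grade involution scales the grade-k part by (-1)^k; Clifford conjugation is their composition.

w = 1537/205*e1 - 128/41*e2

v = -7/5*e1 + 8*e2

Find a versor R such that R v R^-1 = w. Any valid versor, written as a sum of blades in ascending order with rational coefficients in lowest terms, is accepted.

Reasoning: v^2 = w^2 = -1649/25 since conjugation preserves the quadratic form; R = v + w = 250/41*e1 + 200/41*e2 is then valid when invertible, keeping its own part and reversing (v - w)/2.
Answer: 250/41*e1 + 200/41*e2


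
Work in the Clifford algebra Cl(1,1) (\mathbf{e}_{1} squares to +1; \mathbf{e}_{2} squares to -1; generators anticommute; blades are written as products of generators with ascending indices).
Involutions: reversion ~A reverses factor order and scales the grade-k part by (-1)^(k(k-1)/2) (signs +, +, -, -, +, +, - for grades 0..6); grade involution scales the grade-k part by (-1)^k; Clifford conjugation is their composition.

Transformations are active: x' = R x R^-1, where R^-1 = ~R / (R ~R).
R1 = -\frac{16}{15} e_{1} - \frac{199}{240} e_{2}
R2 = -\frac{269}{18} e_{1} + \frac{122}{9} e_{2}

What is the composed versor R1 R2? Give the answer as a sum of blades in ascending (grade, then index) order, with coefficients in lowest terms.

Distribute over the terms of R1 (each basis-blade product reordered to ascending indices, repeated generators contracted through their squares):
(-\frac{16}{15} e_{1}) R2 = \frac{2152}{135} - \frac{1952}{135} e_{1} e_{2}
(-\frac{199}{240} e_{2}) R2 = \frac{12139}{1080} - \frac{53531}{4320} e_{1} e_{2}
Summing the partial products and collecting blades:
Answer: \frac{1957}{72} - \frac{7733}{288} e_{1} e_{2}


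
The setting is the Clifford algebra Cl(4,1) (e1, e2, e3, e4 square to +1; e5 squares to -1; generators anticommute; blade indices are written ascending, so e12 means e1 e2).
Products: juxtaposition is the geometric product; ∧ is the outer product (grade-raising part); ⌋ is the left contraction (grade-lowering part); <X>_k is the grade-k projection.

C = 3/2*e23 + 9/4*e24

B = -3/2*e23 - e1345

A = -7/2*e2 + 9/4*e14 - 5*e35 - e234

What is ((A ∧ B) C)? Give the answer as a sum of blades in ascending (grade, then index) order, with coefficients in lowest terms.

step 1: -27/8*e1234 - 7/2*e12345
step 2: -243/32*e13 + 81/16*e14 - 63/8*e135 + 21/4*e145
Answer: -243/32*e13 + 81/16*e14 - 63/8*e135 + 21/4*e145


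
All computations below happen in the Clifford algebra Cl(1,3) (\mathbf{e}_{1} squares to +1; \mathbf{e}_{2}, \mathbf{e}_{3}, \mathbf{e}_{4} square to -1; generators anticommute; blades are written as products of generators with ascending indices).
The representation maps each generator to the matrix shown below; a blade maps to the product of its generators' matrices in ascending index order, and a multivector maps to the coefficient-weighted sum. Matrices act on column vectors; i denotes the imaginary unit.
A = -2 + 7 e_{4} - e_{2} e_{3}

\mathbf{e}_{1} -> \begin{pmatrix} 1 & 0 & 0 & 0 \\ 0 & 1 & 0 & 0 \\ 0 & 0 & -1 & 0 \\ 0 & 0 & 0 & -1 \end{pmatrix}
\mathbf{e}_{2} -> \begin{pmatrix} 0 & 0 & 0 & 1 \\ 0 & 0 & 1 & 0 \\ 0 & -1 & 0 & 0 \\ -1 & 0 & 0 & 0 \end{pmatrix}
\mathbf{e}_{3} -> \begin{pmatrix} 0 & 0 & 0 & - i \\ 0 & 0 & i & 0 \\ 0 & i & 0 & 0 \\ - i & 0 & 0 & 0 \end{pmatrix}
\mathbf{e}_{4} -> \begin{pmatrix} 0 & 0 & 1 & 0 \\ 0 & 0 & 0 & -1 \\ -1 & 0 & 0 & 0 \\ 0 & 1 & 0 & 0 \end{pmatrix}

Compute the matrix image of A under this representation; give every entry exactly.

Bivector images (products of the table entries): rho(e_{2} e_{3}) = rho(\mathbf{e}_{2})rho(\mathbf{e}_{3}) = \begin{pmatrix} - i & 0 & 0 & 0 \\ 0 & i & 0 & 0 \\ 0 & 0 & - i & 0 \\ 0 & 0 & 0 & i \end{pmatrix}.
M = (-2)*1 + (7)*rho(e_{4}) + (-1)*rho(e_{2} e_{3}), summed entrywise (1 is the identity matrix):
Answer: \begin{pmatrix} -2 + i & 0 & 7 & 0 \\ 0 & -2 - i & 0 & -7 \\ -7 & 0 & -2 + i & 0 \\ 0 & 7 & 0 & -2 - i \end{pmatrix}
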